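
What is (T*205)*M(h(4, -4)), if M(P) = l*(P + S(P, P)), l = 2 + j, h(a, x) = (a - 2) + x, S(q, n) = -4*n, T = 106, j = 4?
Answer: 782280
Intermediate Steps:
h(a, x) = -2 + a + x (h(a, x) = (-2 + a) + x = -2 + a + x)
l = 6 (l = 2 + 4 = 6)
M(P) = -18*P (M(P) = 6*(P - 4*P) = 6*(-3*P) = -18*P)
(T*205)*M(h(4, -4)) = (106*205)*(-18*(-2 + 4 - 4)) = 21730*(-18*(-2)) = 21730*36 = 782280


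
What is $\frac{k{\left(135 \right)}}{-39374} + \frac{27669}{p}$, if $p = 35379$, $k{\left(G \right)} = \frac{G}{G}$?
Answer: $\frac{363134609}{464337582} \approx 0.78205$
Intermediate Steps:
$k{\left(G \right)} = 1$
$\frac{k{\left(135 \right)}}{-39374} + \frac{27669}{p} = 1 \frac{1}{-39374} + \frac{27669}{35379} = 1 \left(- \frac{1}{39374}\right) + 27669 \cdot \frac{1}{35379} = - \frac{1}{39374} + \frac{9223}{11793} = \frac{363134609}{464337582}$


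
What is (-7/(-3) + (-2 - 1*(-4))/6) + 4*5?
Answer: 68/3 ≈ 22.667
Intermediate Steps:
(-7/(-3) + (-2 - 1*(-4))/6) + 4*5 = (-7*(-1/3) + (-2 + 4)*(1/6)) + 20 = (7/3 + 2*(1/6)) + 20 = (7/3 + 1/3) + 20 = 8/3 + 20 = 68/3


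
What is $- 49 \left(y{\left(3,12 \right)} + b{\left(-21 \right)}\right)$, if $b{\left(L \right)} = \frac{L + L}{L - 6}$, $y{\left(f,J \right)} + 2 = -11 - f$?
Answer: $\frac{6370}{9} \approx 707.78$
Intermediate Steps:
$y{\left(f,J \right)} = -13 - f$ ($y{\left(f,J \right)} = -2 - \left(11 + f\right) = -13 - f$)
$b{\left(L \right)} = \frac{2 L}{-6 + L}$
$- 49 \left(y{\left(3,12 \right)} + b{\left(-21 \right)}\right) = - 49 \left(\left(-13 - 3\right) + 2 \left(-21\right) \frac{1}{-6 - 21}\right) = - 49 \left(\left(-13 - 3\right) + 2 \left(-21\right) \frac{1}{-27}\right) = - 49 \left(-16 + 2 \left(-21\right) \left(- \frac{1}{27}\right)\right) = - 49 \left(-16 + \frac{14}{9}\right) = \left(-49\right) \left(- \frac{130}{9}\right) = \frac{6370}{9}$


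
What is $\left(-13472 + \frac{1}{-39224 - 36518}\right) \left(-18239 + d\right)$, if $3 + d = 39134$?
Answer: $- \frac{10659058966350}{37871} \approx -2.8146 \cdot 10^{8}$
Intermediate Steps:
$d = 39131$ ($d = -3 + 39134 = 39131$)
$\left(-13472 + \frac{1}{-39224 - 36518}\right) \left(-18239 + d\right) = \left(-13472 + \frac{1}{-39224 - 36518}\right) \left(-18239 + 39131\right) = \left(-13472 + \frac{1}{-75742}\right) 20892 = \left(-13472 - \frac{1}{75742}\right) 20892 = \left(- \frac{1020396225}{75742}\right) 20892 = - \frac{10659058966350}{37871}$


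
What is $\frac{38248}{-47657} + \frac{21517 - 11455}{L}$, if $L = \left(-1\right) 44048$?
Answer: $- \frac{1082136319}{1049597768} \approx -1.031$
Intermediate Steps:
$L = -44048$
$\frac{38248}{-47657} + \frac{21517 - 11455}{L} = \frac{38248}{-47657} + \frac{21517 - 11455}{-44048} = 38248 \left(- \frac{1}{47657}\right) + 10062 \left(- \frac{1}{44048}\right) = - \frac{38248}{47657} - \frac{5031}{22024} = - \frac{1082136319}{1049597768}$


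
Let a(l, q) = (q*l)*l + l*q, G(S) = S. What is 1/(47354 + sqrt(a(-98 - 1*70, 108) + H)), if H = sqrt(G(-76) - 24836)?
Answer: 1/(2*(23677 + sqrt(3)*sqrt(252504 + I*sqrt(173)))) ≈ 2.0369e-5 - 1.881e-11*I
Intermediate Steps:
a(l, q) = l*q + q*l**2 (a(l, q) = (l*q)*l + l*q = q*l**2 + l*q = l*q + q*l**2)
H = 12*I*sqrt(173) (H = sqrt(-76 - 24836) = sqrt(-24912) = 12*I*sqrt(173) ≈ 157.84*I)
1/(47354 + sqrt(a(-98 - 1*70, 108) + H)) = 1/(47354 + sqrt((-98 - 1*70)*108*(1 + (-98 - 1*70)) + 12*I*sqrt(173))) = 1/(47354 + sqrt((-98 - 70)*108*(1 + (-98 - 70)) + 12*I*sqrt(173))) = 1/(47354 + sqrt(-168*108*(1 - 168) + 12*I*sqrt(173))) = 1/(47354 + sqrt(-168*108*(-167) + 12*I*sqrt(173))) = 1/(47354 + sqrt(3030048 + 12*I*sqrt(173)))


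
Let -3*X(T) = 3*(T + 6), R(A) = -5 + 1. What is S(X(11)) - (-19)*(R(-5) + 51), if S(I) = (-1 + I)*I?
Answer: 1199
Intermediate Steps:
R(A) = -4
X(T) = -6 - T (X(T) = -(T + 6) = -(6 + T) = -(18 + 3*T)/3 = -6 - T)
S(I) = I*(-1 + I)
S(X(11)) - (-19)*(R(-5) + 51) = (-6 - 1*11)*(-1 + (-6 - 1*11)) - (-19)*(-4 + 51) = (-6 - 11)*(-1 + (-6 - 11)) - (-19)*47 = -17*(-1 - 17) - 1*(-893) = -17*(-18) + 893 = 306 + 893 = 1199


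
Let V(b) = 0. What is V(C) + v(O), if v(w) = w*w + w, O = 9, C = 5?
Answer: 90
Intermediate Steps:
v(w) = w + w² (v(w) = w² + w = w + w²)
V(C) + v(O) = 0 + 9*(1 + 9) = 0 + 9*10 = 0 + 90 = 90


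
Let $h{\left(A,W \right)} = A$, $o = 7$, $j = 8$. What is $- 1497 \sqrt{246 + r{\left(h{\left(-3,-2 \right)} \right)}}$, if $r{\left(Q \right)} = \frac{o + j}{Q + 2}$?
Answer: $- 1497 \sqrt{231} \approx -22752.0$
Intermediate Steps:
$r{\left(Q \right)} = \frac{15}{2 + Q}$ ($r{\left(Q \right)} = \frac{7 + 8}{Q + 2} = \frac{15}{2 + Q}$)
$- 1497 \sqrt{246 + r{\left(h{\left(-3,-2 \right)} \right)}} = - 1497 \sqrt{246 + \frac{15}{2 - 3}} = - 1497 \sqrt{246 + \frac{15}{-1}} = - 1497 \sqrt{246 + 15 \left(-1\right)} = - 1497 \sqrt{246 - 15} = - 1497 \sqrt{231}$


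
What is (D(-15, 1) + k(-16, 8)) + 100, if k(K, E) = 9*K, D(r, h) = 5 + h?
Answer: -38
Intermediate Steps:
(D(-15, 1) + k(-16, 8)) + 100 = ((5 + 1) + 9*(-16)) + 100 = (6 - 144) + 100 = -138 + 100 = -38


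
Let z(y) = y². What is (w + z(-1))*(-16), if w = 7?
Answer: -128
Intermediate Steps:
(w + z(-1))*(-16) = (7 + (-1)²)*(-16) = (7 + 1)*(-16) = 8*(-16) = -128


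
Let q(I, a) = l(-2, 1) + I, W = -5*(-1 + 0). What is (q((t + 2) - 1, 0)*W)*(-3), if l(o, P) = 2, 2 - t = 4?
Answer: -15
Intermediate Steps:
t = -2 (t = 2 - 1*4 = 2 - 4 = -2)
W = 5 (W = -5*(-1) = 5)
q(I, a) = 2 + I
(q((t + 2) - 1, 0)*W)*(-3) = ((2 + ((-2 + 2) - 1))*5)*(-3) = ((2 + (0 - 1))*5)*(-3) = ((2 - 1)*5)*(-3) = (1*5)*(-3) = 5*(-3) = -15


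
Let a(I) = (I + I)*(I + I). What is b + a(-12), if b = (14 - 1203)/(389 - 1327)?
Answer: 541477/938 ≈ 577.27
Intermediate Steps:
a(I) = 4*I**2 (a(I) = (2*I)*(2*I) = 4*I**2)
b = 1189/938 (b = -1189/(-938) = -1189*(-1/938) = 1189/938 ≈ 1.2676)
b + a(-12) = 1189/938 + 4*(-12)**2 = 1189/938 + 4*144 = 1189/938 + 576 = 541477/938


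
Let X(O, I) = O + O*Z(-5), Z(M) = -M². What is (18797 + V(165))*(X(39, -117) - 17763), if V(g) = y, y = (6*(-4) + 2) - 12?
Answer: -350849337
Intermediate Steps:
y = -34 (y = (-24 + 2) - 12 = -22 - 12 = -34)
X(O, I) = -24*O (X(O, I) = O + O*(-1*(-5)²) = O + O*(-1*25) = O + O*(-25) = O - 25*O = -24*O)
V(g) = -34
(18797 + V(165))*(X(39, -117) - 17763) = (18797 - 34)*(-24*39 - 17763) = 18763*(-936 - 17763) = 18763*(-18699) = -350849337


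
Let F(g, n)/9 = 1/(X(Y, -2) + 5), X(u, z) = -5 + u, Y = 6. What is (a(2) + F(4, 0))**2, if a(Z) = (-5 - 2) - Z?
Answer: 225/4 ≈ 56.250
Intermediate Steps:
a(Z) = -7 - Z
F(g, n) = 3/2 (F(g, n) = 9/((-5 + 6) + 5) = 9/(1 + 5) = 9/6 = 9*(1/6) = 3/2)
(a(2) + F(4, 0))**2 = ((-7 - 1*2) + 3/2)**2 = ((-7 - 2) + 3/2)**2 = (-9 + 3/2)**2 = (-15/2)**2 = 225/4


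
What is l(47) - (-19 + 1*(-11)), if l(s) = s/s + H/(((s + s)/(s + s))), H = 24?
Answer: 55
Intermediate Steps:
l(s) = 25 (l(s) = s/s + 24/(((s + s)/(s + s))) = 1 + 24/(((2*s)/((2*s)))) = 1 + 24/(((2*s)*(1/(2*s)))) = 1 + 24/1 = 1 + 24*1 = 1 + 24 = 25)
l(47) - (-19 + 1*(-11)) = 25 - (-19 + 1*(-11)) = 25 - (-19 - 11) = 25 - 1*(-30) = 25 + 30 = 55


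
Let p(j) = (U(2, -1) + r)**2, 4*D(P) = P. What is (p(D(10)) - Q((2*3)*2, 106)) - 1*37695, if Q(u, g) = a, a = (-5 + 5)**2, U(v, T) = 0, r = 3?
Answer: -37686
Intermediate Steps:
D(P) = P/4
a = 0 (a = 0**2 = 0)
Q(u, g) = 0
p(j) = 9 (p(j) = (0 + 3)**2 = 3**2 = 9)
(p(D(10)) - Q((2*3)*2, 106)) - 1*37695 = (9 - 1*0) - 1*37695 = (9 + 0) - 37695 = 9 - 37695 = -37686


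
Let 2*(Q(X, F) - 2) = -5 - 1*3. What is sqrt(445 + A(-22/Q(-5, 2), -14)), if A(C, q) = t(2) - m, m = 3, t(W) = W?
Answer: 2*sqrt(111) ≈ 21.071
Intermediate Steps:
Q(X, F) = -2 (Q(X, F) = 2 + (-5 - 1*3)/2 = 2 + (-5 - 3)/2 = 2 + (1/2)*(-8) = 2 - 4 = -2)
A(C, q) = -1 (A(C, q) = 2 - 1*3 = 2 - 3 = -1)
sqrt(445 + A(-22/Q(-5, 2), -14)) = sqrt(445 - 1) = sqrt(444) = 2*sqrt(111)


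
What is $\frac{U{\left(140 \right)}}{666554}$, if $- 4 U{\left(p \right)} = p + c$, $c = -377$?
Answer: $\frac{237}{2666216} \approx 8.889 \cdot 10^{-5}$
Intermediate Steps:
$U{\left(p \right)} = \frac{377}{4} - \frac{p}{4}$ ($U{\left(p \right)} = - \frac{p - 377}{4} = - \frac{-377 + p}{4} = \frac{377}{4} - \frac{p}{4}$)
$\frac{U{\left(140 \right)}}{666554} = \frac{\frac{377}{4} - 35}{666554} = \left(\frac{377}{4} - 35\right) \frac{1}{666554} = \frac{237}{4} \cdot \frac{1}{666554} = \frac{237}{2666216}$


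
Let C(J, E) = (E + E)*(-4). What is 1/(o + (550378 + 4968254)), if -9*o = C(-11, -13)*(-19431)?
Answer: 1/5743168 ≈ 1.7412e-7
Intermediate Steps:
C(J, E) = -8*E (C(J, E) = (2*E)*(-4) = -8*E)
o = 224536 (o = -(-8*(-13))*(-19431)/9 = -104*(-19431)/9 = -⅑*(-2020824) = 224536)
1/(o + (550378 + 4968254)) = 1/(224536 + (550378 + 4968254)) = 1/(224536 + 5518632) = 1/5743168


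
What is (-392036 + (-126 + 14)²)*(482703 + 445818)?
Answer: -352366291332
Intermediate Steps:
(-392036 + (-126 + 14)²)*(482703 + 445818) = (-392036 + (-112)²)*928521 = (-392036 + 12544)*928521 = -379492*928521 = -352366291332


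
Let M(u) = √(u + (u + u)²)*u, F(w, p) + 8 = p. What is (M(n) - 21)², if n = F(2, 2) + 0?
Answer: 5409 + 252*√138 ≈ 8369.3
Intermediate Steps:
F(w, p) = -8 + p
n = -6 (n = (-8 + 2) + 0 = -6 + 0 = -6)
M(u) = u*√(u + 4*u²) (M(u) = √(u + (2*u)²)*u = √(u + 4*u²)*u = u*√(u + 4*u²))
(M(n) - 21)² = (-6*√138 - 21)² = (-21 - 6*√138)²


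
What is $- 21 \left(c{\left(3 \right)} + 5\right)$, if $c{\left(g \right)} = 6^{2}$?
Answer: $-861$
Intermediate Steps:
$c{\left(g \right)} = 36$
$- 21 \left(c{\left(3 \right)} + 5\right) = - 21 \left(36 + 5\right) = \left(-21\right) 41 = -861$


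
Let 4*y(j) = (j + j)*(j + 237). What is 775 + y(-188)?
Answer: -3831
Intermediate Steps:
y(j) = j*(237 + j)/2 (y(j) = ((j + j)*(j + 237))/4 = ((2*j)*(237 + j))/4 = (2*j*(237 + j))/4 = j*(237 + j)/2)
775 + y(-188) = 775 + (½)*(-188)*(237 - 188) = 775 + (½)*(-188)*49 = 775 - 4606 = -3831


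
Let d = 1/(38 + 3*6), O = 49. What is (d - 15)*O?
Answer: -5873/8 ≈ -734.13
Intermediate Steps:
d = 1/56 (d = 1/(38 + 18) = 1/56 ≈ 0.017857)
(d - 15)*O = (1/56 - 15)*49 = -839/56*49 = -5873/8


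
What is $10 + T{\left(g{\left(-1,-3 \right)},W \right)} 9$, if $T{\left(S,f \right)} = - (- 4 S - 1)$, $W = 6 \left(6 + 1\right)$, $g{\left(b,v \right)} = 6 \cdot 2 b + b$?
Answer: $-449$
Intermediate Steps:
$g{\left(b,v \right)} = 13 b$ ($g{\left(b,v \right)} = 12 b + b = 13 b$)
$W = 42$ ($W = 6 \cdot 7 = 42$)
$T{\left(S,f \right)} = 1 + 4 S$ ($T{\left(S,f \right)} = - (-1 - 4 S) = 1 + 4 S$)
$10 + T{\left(g{\left(-1,-3 \right)},W \right)} 9 = 10 + \left(1 + 4 \cdot 13 \left(-1\right)\right) 9 = 10 + \left(1 + 4 \left(-13\right)\right) 9 = 10 + \left(1 - 52\right) 9 = 10 - 459 = -449$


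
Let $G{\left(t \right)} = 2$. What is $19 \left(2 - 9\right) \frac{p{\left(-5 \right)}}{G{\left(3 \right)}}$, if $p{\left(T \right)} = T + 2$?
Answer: $\frac{399}{2} \approx 199.5$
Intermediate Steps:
$p{\left(T \right)} = 2 + T$
$19 \left(2 - 9\right) \frac{p{\left(-5 \right)}}{G{\left(3 \right)}} = 19 \left(2 - 9\right) \frac{2 - 5}{2} = 19 \left(-7\right) \left(\left(-3\right) \frac{1}{2}\right) = \left(-133\right) \left(- \frac{3}{2}\right) = \frac{399}{2}$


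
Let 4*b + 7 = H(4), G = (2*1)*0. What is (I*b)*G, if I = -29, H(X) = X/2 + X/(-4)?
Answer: 0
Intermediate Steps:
H(X) = X/4 (H(X) = X*(½) + X*(-¼) = X/2 - X/4 = X/4)
G = 0 (G = 2*0 = 0)
b = -3/2 (b = -7/4 + ((¼)*4)/4 = -7/4 + (¼)*1 = -7/4 + ¼ = -3/2 ≈ -1.5000)
(I*b)*G = -29*(-3/2)*0 = (87/2)*0 = 0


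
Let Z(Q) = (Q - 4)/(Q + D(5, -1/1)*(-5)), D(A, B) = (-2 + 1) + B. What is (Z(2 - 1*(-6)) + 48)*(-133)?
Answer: -57722/9 ≈ -6413.6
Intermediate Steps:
D(A, B) = -1 + B
Z(Q) = (-4 + Q)/(10 + Q) (Z(Q) = (Q - 4)/(Q + (-1 - 1/1)*(-5)) = (-4 + Q)/(Q + (-1 - 1*1)*(-5)) = (-4 + Q)/(Q + (-1 - 1)*(-5)) = (-4 + Q)/(Q - 2*(-5)) = (-4 + Q)/(Q + 10) = (-4 + Q)/(10 + Q))
(Z(2 - 1*(-6)) + 48)*(-133) = ((-4 + (2 - 1*(-6)))/(10 + (2 - 1*(-6))) + 48)*(-133) = ((-4 + (2 + 6))/(10 + (2 + 6)) + 48)*(-133) = ((-4 + 8)/(10 + 8) + 48)*(-133) = (4/18 + 48)*(-133) = ((1/18)*4 + 48)*(-133) = (2/9 + 48)*(-133) = (434/9)*(-133) = -57722/9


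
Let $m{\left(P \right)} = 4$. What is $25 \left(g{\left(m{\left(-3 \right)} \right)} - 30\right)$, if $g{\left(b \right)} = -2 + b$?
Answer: $-700$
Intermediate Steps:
$25 \left(g{\left(m{\left(-3 \right)} \right)} - 30\right) = 25 \left(\left(-2 + 4\right) - 30\right) = 25 \left(2 - 30\right) = 25 \left(-28\right) = -700$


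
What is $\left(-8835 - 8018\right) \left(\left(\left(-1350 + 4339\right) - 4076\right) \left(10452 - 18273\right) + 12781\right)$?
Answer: $-143489947424$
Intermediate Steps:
$\left(-8835 - 8018\right) \left(\left(\left(-1350 + 4339\right) - 4076\right) \left(10452 - 18273\right) + 12781\right) = - 16853 \left(\left(2989 - 4076\right) \left(-7821\right) + 12781\right) = - 16853 \left(\left(-1087\right) \left(-7821\right) + 12781\right) = - 16853 \left(8501427 + 12781\right) = \left(-16853\right) 8514208 = -143489947424$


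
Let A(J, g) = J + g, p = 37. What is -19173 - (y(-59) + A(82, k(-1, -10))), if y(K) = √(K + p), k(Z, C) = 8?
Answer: -19263 - I*√22 ≈ -19263.0 - 4.6904*I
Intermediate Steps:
y(K) = √(37 + K) (y(K) = √(K + 37) = √(37 + K))
-19173 - (y(-59) + A(82, k(-1, -10))) = -19173 - (√(37 - 59) + (82 + 8)) = -19173 - (√(-22) + 90) = -19173 - (I*√22 + 90) = -19173 - (90 + I*√22) = -19173 + (-90 - I*√22) = -19263 - I*√22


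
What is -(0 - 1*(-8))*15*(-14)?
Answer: 1680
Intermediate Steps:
-(0 - 1*(-8))*15*(-14) = -(0 + 8)*15*(-14) = -8*15*(-14) = -120*(-14) = -1*(-1680) = 1680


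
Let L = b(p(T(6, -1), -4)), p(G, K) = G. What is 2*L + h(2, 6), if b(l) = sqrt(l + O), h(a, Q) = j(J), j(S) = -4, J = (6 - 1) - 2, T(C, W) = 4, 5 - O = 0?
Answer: 2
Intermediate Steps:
O = 5 (O = 5 - 1*0 = 5 + 0 = 5)
J = 3 (J = 5 - 2 = 3)
h(a, Q) = -4
b(l) = sqrt(5 + l) (b(l) = sqrt(l + 5) = sqrt(5 + l))
L = 3 (L = sqrt(5 + 4) = sqrt(9) = 3)
2*L + h(2, 6) = 2*3 - 4 = 6 - 4 = 2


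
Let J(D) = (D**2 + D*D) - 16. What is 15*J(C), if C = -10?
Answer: 2760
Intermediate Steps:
J(D) = -16 + 2*D**2 (J(D) = (D**2 + D**2) - 16 = 2*D**2 - 16 = -16 + 2*D**2)
15*J(C) = 15*(-16 + 2*(-10)**2) = 15*(-16 + 2*100) = 15*(-16 + 200) = 15*184 = 2760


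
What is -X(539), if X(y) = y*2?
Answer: -1078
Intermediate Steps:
X(y) = 2*y
-X(539) = -2*539 = -1*1078 = -1078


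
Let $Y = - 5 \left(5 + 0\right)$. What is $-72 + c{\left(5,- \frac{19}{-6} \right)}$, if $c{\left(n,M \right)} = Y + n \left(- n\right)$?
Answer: $-122$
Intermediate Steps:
$Y = -25$ ($Y = \left(-5\right) 5 = -25$)
$c{\left(n,M \right)} = -25 - n^{2}$ ($c{\left(n,M \right)} = -25 + n \left(- n\right) = -25 - n^{2}$)
$-72 + c{\left(5,- \frac{19}{-6} \right)} = -72 - 50 = -122$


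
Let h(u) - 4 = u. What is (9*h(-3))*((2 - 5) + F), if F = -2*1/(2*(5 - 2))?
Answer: -30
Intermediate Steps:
h(u) = 4 + u
F = -1/3 (F = -2/(3*2) = -2/6 = -2*1/6 = -1/3 ≈ -0.33333)
(9*h(-3))*((2 - 5) + F) = (9*(4 - 3))*((2 - 5) - 1/3) = (9*1)*(-3 - 1/3) = 9*(-10/3) = -30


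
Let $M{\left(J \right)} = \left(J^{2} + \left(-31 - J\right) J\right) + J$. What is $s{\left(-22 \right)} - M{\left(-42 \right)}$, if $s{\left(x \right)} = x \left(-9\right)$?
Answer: $-1062$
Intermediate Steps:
$M{\left(J \right)} = J + J^{2} + J \left(-31 - J\right)$ ($M{\left(J \right)} = \left(J^{2} + J \left(-31 - J\right)\right) + J = J + J^{2} + J \left(-31 - J\right)$)
$s{\left(x \right)} = - 9 x$
$s{\left(-22 \right)} - M{\left(-42 \right)} = \left(-9\right) \left(-22\right) - \left(-30\right) \left(-42\right) = 198 - 1260 = -1062$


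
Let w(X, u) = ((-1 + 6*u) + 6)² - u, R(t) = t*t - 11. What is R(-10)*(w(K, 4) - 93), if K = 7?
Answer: 66216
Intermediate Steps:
R(t) = -11 + t² (R(t) = t² - 11 = -11 + t²)
w(X, u) = (5 + 6*u)² - u
R(-10)*(w(K, 4) - 93) = (-11 + (-10)²)*(((5 + 6*4)² - 1*4) - 93) = (-11 + 100)*(((5 + 24)² - 4) - 93) = 89*((29² - 4) - 93) = 89*((841 - 4) - 93) = 89*(837 - 93) = 89*744 = 66216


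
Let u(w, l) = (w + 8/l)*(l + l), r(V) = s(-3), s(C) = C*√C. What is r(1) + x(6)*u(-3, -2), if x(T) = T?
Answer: 168 - 3*I*√3 ≈ 168.0 - 5.1962*I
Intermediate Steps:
s(C) = C^(3/2)
r(V) = -3*I*√3 (r(V) = (-3)^(3/2) = -3*I*√3)
u(w, l) = 2*l*(w + 8/l) (u(w, l) = (w + 8/l)*(2*l) = 2*l*(w + 8/l))
r(1) + x(6)*u(-3, -2) = -3*I*√3 + 6*(16 + 2*(-2)*(-3)) = -3*I*√3 + 6*(16 + 12) = -3*I*√3 + 6*28 = -3*I*√3 + 168 = 168 - 3*I*√3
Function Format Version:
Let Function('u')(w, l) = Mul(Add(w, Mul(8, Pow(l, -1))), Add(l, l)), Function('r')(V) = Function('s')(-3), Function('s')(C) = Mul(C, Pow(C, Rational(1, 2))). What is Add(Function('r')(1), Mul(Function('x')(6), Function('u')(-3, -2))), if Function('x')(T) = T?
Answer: Add(168, Mul(-3, I, Pow(3, Rational(1, 2)))) ≈ Add(168.00, Mul(-5.1962, I))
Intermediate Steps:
Function('s')(C) = Pow(C, Rational(3, 2))
Function('r')(V) = Mul(-3, I, Pow(3, Rational(1, 2))) (Function('r')(V) = Pow(-3, Rational(3, 2)) = Mul(-3, I, Pow(3, Rational(1, 2))))
Function('u')(w, l) = Mul(2, l, Add(w, Mul(8, Pow(l, -1)))) (Function('u')(w, l) = Mul(Add(w, Mul(8, Pow(l, -1))), Mul(2, l)) = Mul(2, l, Add(w, Mul(8, Pow(l, -1)))))
Add(Function('r')(1), Mul(Function('x')(6), Function('u')(-3, -2))) = Add(Mul(-3, I, Pow(3, Rational(1, 2))), Mul(6, Add(16, Mul(2, -2, -3)))) = Add(Mul(-3, I, Pow(3, Rational(1, 2))), Mul(6, Add(16, 12))) = Add(Mul(-3, I, Pow(3, Rational(1, 2))), Mul(6, 28)) = Add(Mul(-3, I, Pow(3, Rational(1, 2))), 168) = Add(168, Mul(-3, I, Pow(3, Rational(1, 2))))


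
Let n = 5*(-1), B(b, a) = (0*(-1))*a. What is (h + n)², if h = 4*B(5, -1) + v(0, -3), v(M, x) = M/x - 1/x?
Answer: 196/9 ≈ 21.778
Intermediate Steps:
v(M, x) = -1/x + M/x
B(b, a) = 0 (B(b, a) = 0*a = 0)
n = -5
h = ⅓ (h = 4*0 + (-1 + 0)/(-3) = 0 - ⅓*(-1) = 0 + ⅓ = ⅓ ≈ 0.33333)
(h + n)² = (⅓ - 5)² = (-14/3)² = 196/9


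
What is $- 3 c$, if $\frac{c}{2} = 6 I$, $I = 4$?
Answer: $-144$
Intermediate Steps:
$c = 48$ ($c = 2 \cdot 6 \cdot 4 = 2 \cdot 24 = 48$)
$- 3 c = \left(-3\right) 48 = -144$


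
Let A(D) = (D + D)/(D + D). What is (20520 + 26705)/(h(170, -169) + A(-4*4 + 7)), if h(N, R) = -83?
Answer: -47225/82 ≈ -575.92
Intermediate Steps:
A(D) = 1 (A(D) = (2*D)/((2*D)) = (2*D)*(1/(2*D)) = 1)
(20520 + 26705)/(h(170, -169) + A(-4*4 + 7)) = (20520 + 26705)/(-83 + 1) = 47225/(-82) = 47225*(-1/82) = -47225/82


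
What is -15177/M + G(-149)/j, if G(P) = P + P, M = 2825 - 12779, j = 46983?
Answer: 78899411/51963198 ≈ 1.5184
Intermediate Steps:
M = -9954
G(P) = 2*P
-15177/M + G(-149)/j = -15177/(-9954) + (2*(-149))/46983 = -15177*(-1/9954) - 298*1/46983 = 5059/3318 - 298/46983 = 78899411/51963198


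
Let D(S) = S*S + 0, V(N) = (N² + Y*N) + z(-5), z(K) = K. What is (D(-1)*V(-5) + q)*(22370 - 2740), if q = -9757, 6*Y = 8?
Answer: -573804530/3 ≈ -1.9127e+8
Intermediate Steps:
Y = 4/3 (Y = (⅙)*8 = 4/3 ≈ 1.3333)
V(N) = -5 + N² + 4*N/3 (V(N) = (N² + 4*N/3) - 5 = -5 + N² + 4*N/3)
D(S) = S² (D(S) = S² + 0 = S²)
(D(-1)*V(-5) + q)*(22370 - 2740) = ((-1)²*(-5 + (-5)² + (4/3)*(-5)) - 9757)*(22370 - 2740) = (1*(-5 + 25 - 20/3) - 9757)*19630 = (1*(40/3) - 9757)*19630 = (40/3 - 9757)*19630 = -29231/3*19630 = -573804530/3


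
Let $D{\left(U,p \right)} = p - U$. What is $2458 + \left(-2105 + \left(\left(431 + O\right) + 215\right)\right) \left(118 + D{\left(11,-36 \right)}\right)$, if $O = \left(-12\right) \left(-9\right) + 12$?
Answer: $-92611$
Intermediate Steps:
$O = 120$ ($O = 108 + 12 = 120$)
$2458 + \left(-2105 + \left(\left(431 + O\right) + 215\right)\right) \left(118 + D{\left(11,-36 \right)}\right) = 2458 + \left(-2105 + \left(\left(431 + 120\right) + 215\right)\right) \left(118 - 47\right) = 2458 + \left(-2105 + \left(551 + 215\right)\right) \left(118 - 47\right) = 2458 + \left(-2105 + 766\right) \left(118 - 47\right) = 2458 - 95069 = -92611$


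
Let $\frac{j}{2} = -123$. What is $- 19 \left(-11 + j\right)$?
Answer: $4883$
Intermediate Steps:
$j = -246$ ($j = 2 \left(-123\right) = -246$)
$- 19 \left(-11 + j\right) = - 19 \left(-11 - 246\right) = \left(-19\right) \left(-257\right) = 4883$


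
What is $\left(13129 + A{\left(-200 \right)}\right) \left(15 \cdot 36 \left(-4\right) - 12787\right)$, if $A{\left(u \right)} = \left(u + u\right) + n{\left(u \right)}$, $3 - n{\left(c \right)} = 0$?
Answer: $-190305204$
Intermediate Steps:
$n{\left(c \right)} = 3$ ($n{\left(c \right)} = 3 - 0 = 3 + 0 = 3$)
$A{\left(u \right)} = 3 + 2 u$ ($A{\left(u \right)} = \left(u + u\right) + 3 = 2 u + 3 = 3 + 2 u$)
$\left(13129 + A{\left(-200 \right)}\right) \left(15 \cdot 36 \left(-4\right) - 12787\right) = \left(13129 + \left(3 + 2 \left(-200\right)\right)\right) \left(15 \cdot 36 \left(-4\right) - 12787\right) = \left(13129 + \left(3 - 400\right)\right) \left(540 \left(-4\right) - 12787\right) = \left(13129 - 397\right) \left(-2160 - 12787\right) = 12732 \left(-14947\right) = -190305204$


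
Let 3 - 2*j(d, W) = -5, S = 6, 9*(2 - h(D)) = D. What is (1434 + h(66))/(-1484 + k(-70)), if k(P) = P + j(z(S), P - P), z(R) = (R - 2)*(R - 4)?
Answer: -2143/2325 ≈ -0.92172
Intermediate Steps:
h(D) = 2 - D/9
z(R) = (-4 + R)*(-2 + R) (z(R) = (-2 + R)*(-4 + R) = (-4 + R)*(-2 + R))
j(d, W) = 4 (j(d, W) = 3/2 - ½*(-5) = 3/2 + 5/2 = 4)
k(P) = 4 + P (k(P) = P + 4 = 4 + P)
(1434 + h(66))/(-1484 + k(-70)) = (1434 + (2 - ⅑*66))/(-1484 + (4 - 70)) = (1434 + (2 - 22/3))/(-1484 - 66) = (1434 - 16/3)/(-1550) = (4286/3)*(-1/1550) = -2143/2325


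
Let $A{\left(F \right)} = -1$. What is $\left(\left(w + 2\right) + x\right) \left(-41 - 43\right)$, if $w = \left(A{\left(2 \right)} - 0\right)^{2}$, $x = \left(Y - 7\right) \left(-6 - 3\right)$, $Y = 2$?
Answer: $-4032$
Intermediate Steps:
$x = 45$ ($x = \left(2 - 7\right) \left(-6 - 3\right) = \left(-5\right) \left(-9\right) = 45$)
$w = 1$ ($w = \left(-1 - 0\right)^{2} = \left(-1 + 0\right)^{2} = \left(-1\right)^{2} = 1$)
$\left(\left(w + 2\right) + x\right) \left(-41 - 43\right) = \left(\left(1 + 2\right) + 45\right) \left(-41 - 43\right) = \left(3 + 45\right) \left(-84\right) = 48 \left(-84\right) = -4032$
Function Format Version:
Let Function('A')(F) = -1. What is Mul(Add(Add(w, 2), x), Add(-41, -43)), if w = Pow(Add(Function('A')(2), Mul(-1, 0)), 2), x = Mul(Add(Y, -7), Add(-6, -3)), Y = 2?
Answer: -4032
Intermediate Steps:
x = 45 (x = Mul(Add(2, -7), Add(-6, -3)) = Mul(-5, -9) = 45)
w = 1 (w = Pow(Add(-1, Mul(-1, 0)), 2) = Pow(Add(-1, 0), 2) = Pow(-1, 2) = 1)
Mul(Add(Add(w, 2), x), Add(-41, -43)) = Mul(Add(Add(1, 2), 45), Add(-41, -43)) = Mul(Add(3, 45), -84) = Mul(48, -84) = -4032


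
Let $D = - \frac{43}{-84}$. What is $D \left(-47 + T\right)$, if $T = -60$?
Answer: $- \frac{4601}{84} \approx -54.774$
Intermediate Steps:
$D = \frac{43}{84}$ ($D = \left(-43\right) \left(- \frac{1}{84}\right) = \frac{43}{84} \approx 0.5119$)
$D \left(-47 + T\right) = \frac{43 \left(-47 - 60\right)}{84} = \frac{43}{84} \left(-107\right) = - \frac{4601}{84}$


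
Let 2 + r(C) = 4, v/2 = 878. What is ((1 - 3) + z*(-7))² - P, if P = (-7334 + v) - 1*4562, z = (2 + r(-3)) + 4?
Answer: 13504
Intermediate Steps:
v = 1756 (v = 2*878 = 1756)
r(C) = 2 (r(C) = -2 + 4 = 2)
z = 8 (z = (2 + 2) + 4 = 4 + 4 = 8)
P = -10140 (P = (-7334 + 1756) - 1*4562 = -5578 - 4562 = -10140)
((1 - 3) + z*(-7))² - P = ((1 - 3) + 8*(-7))² - 1*(-10140) = (-2 - 56)² + 10140 = (-58)² + 10140 = 3364 + 10140 = 13504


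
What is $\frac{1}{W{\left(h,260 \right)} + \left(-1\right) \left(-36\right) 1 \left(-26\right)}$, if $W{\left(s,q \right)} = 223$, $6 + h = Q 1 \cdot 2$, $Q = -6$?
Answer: $- \frac{1}{713} \approx -0.0014025$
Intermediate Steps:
$h = -18$ ($h = -6 + \left(-6\right) 1 \cdot 2 = -6 - 12 = -18$)
$\frac{1}{W{\left(h,260 \right)} + \left(-1\right) \left(-36\right) 1 \left(-26\right)} = \frac{1}{223 + \left(-1\right) \left(-36\right) 1 \left(-26\right)} = \frac{1}{223 + 36 \cdot 1 \left(-26\right)} = \frac{1}{223 + 36 \left(-26\right)} = \frac{1}{223 - 936} = \frac{1}{-713} = - \frac{1}{713}$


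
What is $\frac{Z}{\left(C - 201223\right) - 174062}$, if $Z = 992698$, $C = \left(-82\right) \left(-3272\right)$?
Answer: $- \frac{8342}{899} \approx -9.2792$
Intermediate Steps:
$C = 268304$
$\frac{Z}{\left(C - 201223\right) - 174062} = \frac{992698}{\left(268304 - 201223\right) - 174062} = \frac{992698}{67081 - 174062} = \frac{992698}{-106981} = 992698 \left(- \frac{1}{106981}\right) = - \frac{8342}{899}$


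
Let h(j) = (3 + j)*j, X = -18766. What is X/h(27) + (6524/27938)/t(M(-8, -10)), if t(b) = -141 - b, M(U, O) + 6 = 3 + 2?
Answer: -262161127/11314890 ≈ -23.170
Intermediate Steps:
M(U, O) = -1 (M(U, O) = -6 + (3 + 2) = -6 + 5 = -1)
h(j) = j*(3 + j)
X/h(27) + (6524/27938)/t(M(-8, -10)) = -18766*1/(27*(3 + 27)) + (6524/27938)/(-141 - 1*(-1)) = -18766/(27*30) + (6524*(1/27938))/(-141 + 1) = -18766/810 + (3262/13969)/(-140) = -18766*1/810 + (3262/13969)*(-1/140) = -9383/405 - 233/139690 = -262161127/11314890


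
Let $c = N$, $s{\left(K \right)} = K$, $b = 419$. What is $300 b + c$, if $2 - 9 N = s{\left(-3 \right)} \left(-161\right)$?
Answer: $\frac{1130819}{9} \approx 1.2565 \cdot 10^{5}$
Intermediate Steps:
$N = - \frac{481}{9}$ ($N = \frac{2}{9} - \frac{\left(-3\right) \left(-161\right)}{9} = \frac{2}{9} - \frac{161}{3} = - \frac{481}{9} \approx -53.444$)
$c = - \frac{481}{9} \approx -53.444$
$300 b + c = 300 \cdot 419 - \frac{481}{9} = 125700 - \frac{481}{9} = \frac{1130819}{9}$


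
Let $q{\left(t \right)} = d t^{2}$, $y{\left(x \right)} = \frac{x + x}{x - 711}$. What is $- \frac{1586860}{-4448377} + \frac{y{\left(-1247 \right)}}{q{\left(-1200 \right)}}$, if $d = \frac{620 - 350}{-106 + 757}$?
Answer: $\frac{201339461550367823}{564402956356800000} \approx 0.35673$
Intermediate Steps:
$y{\left(x \right)} = \frac{2 x}{-711 + x}$
$d = \frac{90}{217}$ ($d = \frac{270}{651} = 270 \cdot \frac{1}{651} = \frac{90}{217} \approx 0.41475$)
$q{\left(t \right)} = \frac{90 t^{2}}{217}$
$- \frac{1586860}{-4448377} + \frac{y{\left(-1247 \right)}}{q{\left(-1200 \right)}} = - \frac{1586860}{-4448377} + \frac{2 \left(-1247\right) \frac{1}{-711 - 1247}}{\frac{90}{217} \left(-1200\right)^{2}} = \left(-1586860\right) \left(- \frac{1}{4448377}\right) + \frac{2 \left(-1247\right) \frac{1}{-1958}}{\frac{90}{217} \cdot 1440000} = \frac{1586860}{4448377} + \frac{2 \left(-1247\right) \left(- \frac{1}{1958}\right)}{\frac{129600000}{217}} = \frac{1586860}{4448377} + \frac{1247}{979} \cdot \frac{217}{129600000} = \frac{1586860}{4448377} + \frac{270599}{126878400000} = \frac{201339461550367823}{564402956356800000}$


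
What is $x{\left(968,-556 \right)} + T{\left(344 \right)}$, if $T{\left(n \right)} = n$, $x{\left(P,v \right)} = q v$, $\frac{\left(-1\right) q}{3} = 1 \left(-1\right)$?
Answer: $-1324$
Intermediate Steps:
$q = 3$ ($q = - 3 \cdot 1 \left(-1\right) = \left(-3\right) \left(-1\right) = 3$)
$x{\left(P,v \right)} = 3 v$
$x{\left(968,-556 \right)} + T{\left(344 \right)} = 3 \left(-556\right) + 344 = -1668 + 344 = -1324$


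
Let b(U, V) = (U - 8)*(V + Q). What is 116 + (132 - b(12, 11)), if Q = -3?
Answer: 216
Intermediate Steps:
b(U, V) = (-8 + U)*(-3 + V) (b(U, V) = (U - 8)*(V - 3) = (-8 + U)*(-3 + V))
116 + (132 - b(12, 11)) = 116 + (132 - (24 - 8*11 - 3*12 + 12*11)) = 116 + (132 - (24 - 88 - 36 + 132)) = 116 + (132 - 1*32) = 116 + (132 - 32) = 116 + 100 = 216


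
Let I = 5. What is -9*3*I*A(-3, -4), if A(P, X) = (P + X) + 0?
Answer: 945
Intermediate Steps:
A(P, X) = P + X
-9*3*I*A(-3, -4) = -9*3*5*(-3 - 4) = -135*(-7) = -9*(-105) = 945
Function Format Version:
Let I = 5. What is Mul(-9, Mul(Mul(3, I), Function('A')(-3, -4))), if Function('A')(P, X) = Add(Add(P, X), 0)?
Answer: 945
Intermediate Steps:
Function('A')(P, X) = Add(P, X)
Mul(-9, Mul(Mul(3, I), Function('A')(-3, -4))) = Mul(-9, Mul(Mul(3, 5), Add(-3, -4))) = Mul(-9, Mul(15, -7)) = Mul(-9, -105) = 945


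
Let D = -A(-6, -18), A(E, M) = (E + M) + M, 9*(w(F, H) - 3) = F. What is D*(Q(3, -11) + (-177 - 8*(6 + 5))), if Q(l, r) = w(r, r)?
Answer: -33166/3 ≈ -11055.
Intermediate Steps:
w(F, H) = 3 + F/9
Q(l, r) = 3 + r/9
A(E, M) = E + 2*M
D = 42 (D = -(-6 + 2*(-18)) = -(-6 - 36) = -1*(-42) = 42)
D*(Q(3, -11) + (-177 - 8*(6 + 5))) = 42*((3 + (⅑)*(-11)) + (-177 - 8*(6 + 5))) = 42*((3 - 11/9) + (-177 - 8*11)) = 42*(16/9 + (-177 - 1*88)) = 42*(16/9 + (-177 - 88)) = 42*(16/9 - 265) = 42*(-2369/9) = -33166/3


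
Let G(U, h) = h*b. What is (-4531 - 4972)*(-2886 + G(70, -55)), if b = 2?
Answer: 28470988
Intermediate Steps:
G(U, h) = 2*h (G(U, h) = h*2 = 2*h)
(-4531 - 4972)*(-2886 + G(70, -55)) = (-4531 - 4972)*(-2886 + 2*(-55)) = -9503*(-2886 - 110) = -9503*(-2996) = 28470988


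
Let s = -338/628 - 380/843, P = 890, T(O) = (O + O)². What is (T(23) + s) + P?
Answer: 795432425/264702 ≈ 3005.0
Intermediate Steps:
T(O) = 4*O² (T(O) = (2*O)² = 4*O²)
s = -261787/264702 (s = -338*1/628 - 380*1/843 = -169/314 - 380/843 = -261787/264702 ≈ -0.98899)
(T(23) + s) + P = (4*23² - 261787/264702) + 890 = (4*529 - 261787/264702) + 890 = (2116 - 261787/264702) + 890 = 559847645/264702 + 890 = 795432425/264702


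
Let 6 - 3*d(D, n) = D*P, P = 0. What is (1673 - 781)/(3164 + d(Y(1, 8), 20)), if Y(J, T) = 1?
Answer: 446/1583 ≈ 0.28174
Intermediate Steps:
d(D, n) = 2 (d(D, n) = 2 - D*0/3 = 2 - ⅓*0 = 2 + 0 = 2)
(1673 - 781)/(3164 + d(Y(1, 8), 20)) = (1673 - 781)/(3164 + 2) = 892/3166 = 892*(1/3166) = 446/1583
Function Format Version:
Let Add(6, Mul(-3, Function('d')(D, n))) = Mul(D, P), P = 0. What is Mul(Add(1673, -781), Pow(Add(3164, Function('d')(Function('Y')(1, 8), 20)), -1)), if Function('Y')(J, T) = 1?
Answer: Rational(446, 1583) ≈ 0.28174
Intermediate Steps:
Function('d')(D, n) = 2 (Function('d')(D, n) = Add(2, Mul(Rational(-1, 3), Mul(D, 0))) = Add(2, Mul(Rational(-1, 3), 0)) = Add(2, 0) = 2)
Mul(Add(1673, -781), Pow(Add(3164, Function('d')(Function('Y')(1, 8), 20)), -1)) = Mul(Add(1673, -781), Pow(Add(3164, 2), -1)) = Mul(892, Pow(3166, -1)) = Mul(892, Rational(1, 3166)) = Rational(446, 1583)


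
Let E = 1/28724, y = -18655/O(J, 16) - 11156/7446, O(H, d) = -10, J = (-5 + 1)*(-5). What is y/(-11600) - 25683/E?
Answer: -63719401954490557/86373600 ≈ -7.3772e+8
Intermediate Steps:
J = 20 (J = -4*(-5) = 20)
y = 13879357/7446 (y = -18655/(-10) - 11156/7446 = -18655*(-⅒) - 11156*1/7446 = 3731/2 - 5578/3723 = 13879357/7446 ≈ 1864.0)
E = 1/28724 ≈ 3.4814e-5
y/(-11600) - 25683/E = (13879357/7446)/(-11600) - 25683/1/28724 = (13879357/7446)*(-1/11600) - 25683*28724 = -13879357/86373600 - 737718492 = -63719401954490557/86373600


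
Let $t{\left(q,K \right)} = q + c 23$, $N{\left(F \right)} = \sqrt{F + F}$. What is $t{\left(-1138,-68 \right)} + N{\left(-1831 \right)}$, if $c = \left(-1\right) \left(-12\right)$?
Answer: $-862 + i \sqrt{3662} \approx -862.0 + 60.514 i$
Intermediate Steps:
$N{\left(F \right)} = \sqrt{2} \sqrt{F}$ ($N{\left(F \right)} = \sqrt{2 F} = \sqrt{2} \sqrt{F}$)
$c = 12$
$t{\left(q,K \right)} = 276 + q$ ($t{\left(q,K \right)} = q + 12 \cdot 23 = q + 276 = 276 + q$)
$t{\left(-1138,-68 \right)} + N{\left(-1831 \right)} = \left(276 - 1138\right) + \sqrt{2} \sqrt{-1831} = -862 + \sqrt{2} i \sqrt{1831} = -862 + i \sqrt{3662}$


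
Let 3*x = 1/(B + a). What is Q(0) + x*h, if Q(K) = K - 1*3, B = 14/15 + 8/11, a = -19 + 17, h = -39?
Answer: 1977/56 ≈ 35.304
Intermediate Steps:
a = -2
B = 274/165 (B = 14*(1/15) + 8*(1/11) = 14/15 + 8/11 = 274/165 ≈ 1.6606)
Q(K) = -3 + K (Q(K) = K - 3 = -3 + K)
x = -55/56 (x = 1/(3*(274/165 - 2)) = 1/(3*(-56/165)) = (⅓)*(-165/56) = -55/56 ≈ -0.98214)
Q(0) + x*h = (-3 + 0) - 55/56*(-39) = -3 + 2145/56 = 1977/56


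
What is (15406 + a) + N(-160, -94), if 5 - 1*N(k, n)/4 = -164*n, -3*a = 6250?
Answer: -144964/3 ≈ -48321.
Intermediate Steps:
a = -6250/3 (a = -1/3*6250 = -6250/3 ≈ -2083.3)
N(k, n) = 20 + 656*n (N(k, n) = 20 - (-656)*n = 20 + 656*n)
(15406 + a) + N(-160, -94) = (15406 - 6250/3) + (20 + 656*(-94)) = 39968/3 + (20 - 61664) = 39968/3 - 61644 = -144964/3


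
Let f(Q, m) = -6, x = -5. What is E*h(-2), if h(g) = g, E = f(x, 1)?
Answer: 12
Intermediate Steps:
E = -6
E*h(-2) = -6*(-2) = 12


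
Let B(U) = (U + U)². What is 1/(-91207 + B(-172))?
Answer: 1/27129 ≈ 3.6861e-5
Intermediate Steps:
B(U) = 4*U² (B(U) = (2*U)² = 4*U²)
1/(-91207 + B(-172)) = 1/(-91207 + 4*(-172)²) = 1/(-91207 + 4*29584) = 1/(-91207 + 118336) = 1/27129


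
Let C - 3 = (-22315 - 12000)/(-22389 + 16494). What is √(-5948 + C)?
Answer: 2*I*√229325063/393 ≈ 77.066*I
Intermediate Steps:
C = 10400/1179 (C = 3 + (-22315 - 12000)/(-22389 + 16494) = 3 - 34315/(-5895) = 3 - 34315*(-1/5895) = 3 + 6863/1179 = 10400/1179 ≈ 8.8210)
√(-5948 + C) = √(-5948 + 10400/1179) = √(-7002292/1179) = 2*I*√229325063/393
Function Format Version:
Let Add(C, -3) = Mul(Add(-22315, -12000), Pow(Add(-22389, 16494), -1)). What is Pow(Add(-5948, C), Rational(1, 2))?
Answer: Mul(Rational(2, 393), I, Pow(229325063, Rational(1, 2))) ≈ Mul(77.066, I)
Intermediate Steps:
C = Rational(10400, 1179) (C = Add(3, Mul(Add(-22315, -12000), Pow(Add(-22389, 16494), -1))) = Add(3, Mul(-34315, Pow(-5895, -1))) = Add(3, Mul(-34315, Rational(-1, 5895))) = Add(3, Rational(6863, 1179)) = Rational(10400, 1179) ≈ 8.8210)
Pow(Add(-5948, C), Rational(1, 2)) = Pow(Add(-5948, Rational(10400, 1179)), Rational(1, 2)) = Pow(Rational(-7002292, 1179), Rational(1, 2)) = Mul(Rational(2, 393), I, Pow(229325063, Rational(1, 2)))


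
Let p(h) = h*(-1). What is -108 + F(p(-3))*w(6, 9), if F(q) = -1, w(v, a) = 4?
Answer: -112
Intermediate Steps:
p(h) = -h
-108 + F(p(-3))*w(6, 9) = -108 - 1*4 = -108 - 4 = -112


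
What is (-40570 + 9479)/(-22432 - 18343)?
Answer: 31091/40775 ≈ 0.76250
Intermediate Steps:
(-40570 + 9479)/(-22432 - 18343) = -31091/(-40775) = -31091*(-1/40775) = 31091/40775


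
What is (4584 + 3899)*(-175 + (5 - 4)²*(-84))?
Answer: -2197097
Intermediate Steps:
(4584 + 3899)*(-175 + (5 - 4)²*(-84)) = 8483*(-175 + 1²*(-84)) = 8483*(-175 + 1*(-84)) = 8483*(-175 - 84) = 8483*(-259) = -2197097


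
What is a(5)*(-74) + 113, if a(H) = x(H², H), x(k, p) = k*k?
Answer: -46137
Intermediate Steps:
x(k, p) = k²
a(H) = H⁴ (a(H) = (H²)² = H⁴)
a(5)*(-74) + 113 = 5⁴*(-74) + 113 = 625*(-74) + 113 = -46250 + 113 = -46137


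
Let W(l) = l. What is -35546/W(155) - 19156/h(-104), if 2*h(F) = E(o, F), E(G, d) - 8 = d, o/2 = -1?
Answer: 315743/1860 ≈ 169.75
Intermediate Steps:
o = -2 (o = 2*(-1) = -2)
E(G, d) = 8 + d
h(F) = 4 + F/2 (h(F) = (8 + F)/2 = 4 + F/2)
-35546/W(155) - 19156/h(-104) = -35546/155 - 19156/(4 + (½)*(-104)) = -35546*1/155 - 19156/(4 - 52) = -35546/155 - 19156/(-48) = -35546/155 - 19156*(-1/48) = -35546/155 + 4789/12 = 315743/1860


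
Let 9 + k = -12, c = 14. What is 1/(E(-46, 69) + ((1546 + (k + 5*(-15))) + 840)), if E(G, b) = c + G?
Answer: 1/2258 ≈ 0.00044287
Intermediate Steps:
k = -21 (k = -9 - 12 = -21)
E(G, b) = 14 + G
1/(E(-46, 69) + ((1546 + (k + 5*(-15))) + 840)) = 1/((14 - 46) + ((1546 + (-21 + 5*(-15))) + 840)) = 1/(-32 + ((1546 + (-21 - 75)) + 840)) = 1/(-32 + ((1546 - 96) + 840)) = 1/(-32 + (1450 + 840)) = 1/(-32 + 2290) = 1/2258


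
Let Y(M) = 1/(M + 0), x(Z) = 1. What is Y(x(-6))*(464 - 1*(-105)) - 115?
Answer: 454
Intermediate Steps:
Y(M) = 1/M
Y(x(-6))*(464 - 1*(-105)) - 115 = (464 - 1*(-105))/1 - 115 = 1*(464 + 105) - 115 = 1*569 - 115 = 569 - 115 = 454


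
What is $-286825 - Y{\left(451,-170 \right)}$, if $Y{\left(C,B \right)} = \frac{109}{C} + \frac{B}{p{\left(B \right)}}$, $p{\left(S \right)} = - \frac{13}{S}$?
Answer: $- \frac{1668622492}{5863} \approx -2.846 \cdot 10^{5}$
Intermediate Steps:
$Y{\left(C,B \right)} = \frac{109}{C} - \frac{B^{2}}{13}$ ($Y{\left(C,B \right)} = \frac{109}{C} + \frac{B}{\left(-13\right) \frac{1}{B}} = \frac{109}{C} + B \left(- \frac{B}{13}\right) = \frac{109}{C} - \frac{B^{2}}{13}$)
$-286825 - Y{\left(451,-170 \right)} = -286825 - \left(\frac{109}{451} - \frac{\left(-170\right)^{2}}{13}\right) = -286825 - \left(109 \cdot \frac{1}{451} - \frac{28900}{13}\right) = -286825 - \left(\frac{109}{451} - \frac{28900}{13}\right) = -286825 - - \frac{13032483}{5863} = -286825 + \frac{13032483}{5863} = - \frac{1668622492}{5863}$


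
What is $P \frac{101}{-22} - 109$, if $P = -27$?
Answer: $\frac{329}{22} \approx 14.955$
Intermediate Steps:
$P \frac{101}{-22} - 109 = - 27 \frac{101}{-22} - 109 = - 27 \cdot 101 \left(- \frac{1}{22}\right) - 109 = \left(-27\right) \left(- \frac{101}{22}\right) - 109 = \frac{2727}{22} - 109 = \frac{329}{22}$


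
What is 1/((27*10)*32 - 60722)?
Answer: -1/52082 ≈ -1.9200e-5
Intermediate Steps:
1/((27*10)*32 - 60722) = 1/(270*32 - 60722) = 1/(8640 - 60722) = 1/(-52082) = -1/52082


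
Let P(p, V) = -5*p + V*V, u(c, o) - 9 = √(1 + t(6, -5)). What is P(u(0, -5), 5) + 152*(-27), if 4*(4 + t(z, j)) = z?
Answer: -4124 - 5*I*√6/2 ≈ -4124.0 - 6.1237*I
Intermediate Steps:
t(z, j) = -4 + z/4
u(c, o) = 9 + I*√6/2 (u(c, o) = 9 + √(1 + (-4 + (¼)*6)) = 9 + √(1 + (-4 + 3/2)) = 9 + √(1 - 5/2) = 9 + √(-3/2) = 9 + I*√6/2)
P(p, V) = V² - 5*p (P(p, V) = -5*p + V² = V² - 5*p)
P(u(0, -5), 5) + 152*(-27) = (5² - 5*(9 + I*√6/2)) + 152*(-27) = (25 + (-45 - 5*I*√6/2)) - 4104 = (-20 - 5*I*√6/2) - 4104 = -4124 - 5*I*√6/2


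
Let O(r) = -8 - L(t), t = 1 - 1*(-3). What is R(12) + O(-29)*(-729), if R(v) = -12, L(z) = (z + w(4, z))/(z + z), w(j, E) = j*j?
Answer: 15285/2 ≈ 7642.5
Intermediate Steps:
w(j, E) = j**2
t = 4 (t = 1 + 3 = 4)
L(z) = (16 + z)/(2*z) (L(z) = (z + 4**2)/(z + z) = (z + 16)/((2*z)) = (16 + z)*(1/(2*z)) = (16 + z)/(2*z))
O(r) = -21/2 (O(r) = -8 - (16 + 4)/(2*4) = -8 - 20/(2*4) = -8 - 1*5/2 = -8 - 5/2 = -21/2)
R(12) + O(-29)*(-729) = -12 - 21/2*(-729) = -12 + 15309/2 = 15285/2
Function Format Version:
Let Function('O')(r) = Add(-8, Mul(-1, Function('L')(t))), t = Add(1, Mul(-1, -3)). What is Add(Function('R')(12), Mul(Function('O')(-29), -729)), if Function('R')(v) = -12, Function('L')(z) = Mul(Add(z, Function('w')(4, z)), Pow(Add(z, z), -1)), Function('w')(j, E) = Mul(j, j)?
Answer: Rational(15285, 2) ≈ 7642.5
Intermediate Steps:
Function('w')(j, E) = Pow(j, 2)
t = 4 (t = Add(1, 3) = 4)
Function('L')(z) = Mul(Rational(1, 2), Pow(z, -1), Add(16, z)) (Function('L')(z) = Mul(Add(z, Pow(4, 2)), Pow(Add(z, z), -1)) = Mul(Add(z, 16), Pow(Mul(2, z), -1)) = Mul(Add(16, z), Mul(Rational(1, 2), Pow(z, -1))) = Mul(Rational(1, 2), Pow(z, -1), Add(16, z)))
Function('O')(r) = Rational(-21, 2) (Function('O')(r) = Add(-8, Mul(-1, Mul(Rational(1, 2), Pow(4, -1), Add(16, 4)))) = Add(-8, Mul(-1, Mul(Rational(1, 2), Rational(1, 4), 20))) = Add(-8, Mul(-1, Rational(5, 2))) = Add(-8, Rational(-5, 2)) = Rational(-21, 2))
Add(Function('R')(12), Mul(Function('O')(-29), -729)) = Add(-12, Mul(Rational(-21, 2), -729)) = Add(-12, Rational(15309, 2)) = Rational(15285, 2)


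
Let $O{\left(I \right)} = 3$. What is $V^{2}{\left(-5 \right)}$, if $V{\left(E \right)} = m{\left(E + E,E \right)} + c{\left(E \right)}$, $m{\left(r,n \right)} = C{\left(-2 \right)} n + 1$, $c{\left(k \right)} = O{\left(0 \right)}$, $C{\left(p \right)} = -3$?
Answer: $361$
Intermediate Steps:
$c{\left(k \right)} = 3$
$m{\left(r,n \right)} = 1 - 3 n$ ($m{\left(r,n \right)} = - 3 n + 1 = 1 - 3 n$)
$V{\left(E \right)} = 4 - 3 E$ ($V{\left(E \right)} = \left(1 - 3 E\right) + 3 = 4 - 3 E$)
$V^{2}{\left(-5 \right)} = \left(4 - -15\right)^{2} = \left(4 + 15\right)^{2} = 19^{2} = 361$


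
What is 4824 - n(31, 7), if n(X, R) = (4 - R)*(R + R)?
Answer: 4866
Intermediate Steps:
n(X, R) = 2*R*(4 - R) (n(X, R) = (4 - R)*(2*R) = 2*R*(4 - R))
4824 - n(31, 7) = 4824 - 2*7*(4 - 1*7) = 4824 - 2*7*(4 - 7) = 4824 - 2*7*(-3) = 4824 - 1*(-42) = 4824 + 42 = 4866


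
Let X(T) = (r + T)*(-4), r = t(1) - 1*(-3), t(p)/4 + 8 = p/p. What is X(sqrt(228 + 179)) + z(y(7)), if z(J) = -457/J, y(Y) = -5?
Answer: 957/5 - 4*sqrt(407) ≈ 110.70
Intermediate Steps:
t(p) = -28 (t(p) = -32 + 4*(p/p) = -32 + 4*1 = -32 + 4 = -28)
r = -25 (r = -28 - 1*(-3) = -28 + 3 = -25)
X(T) = 100 - 4*T (X(T) = (-25 + T)*(-4) = 100 - 4*T)
X(sqrt(228 + 179)) + z(y(7)) = (100 - 4*sqrt(228 + 179)) - 457/(-5) = (100 - 4*sqrt(407)) - 457*(-1/5) = (100 - 4*sqrt(407)) + 457/5 = 957/5 - 4*sqrt(407)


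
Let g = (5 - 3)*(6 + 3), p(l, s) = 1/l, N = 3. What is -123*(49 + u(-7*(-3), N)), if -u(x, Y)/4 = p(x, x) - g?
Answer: -104017/7 ≈ -14860.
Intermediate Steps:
g = 18 (g = 2*9 = 18)
u(x, Y) = 72 - 4/x (u(x, Y) = -4*(1/x - 1*18) = -4*(1/x - 18) = -4*(-18 + 1/x) = 72 - 4/x)
-123*(49 + u(-7*(-3), N)) = -123*(49 + (72 - 4/((-7*(-3))))) = -123*(49 + (72 - 4/21)) = -123*(49 + 1508/21) = -123*2537/21 = -104017/7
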